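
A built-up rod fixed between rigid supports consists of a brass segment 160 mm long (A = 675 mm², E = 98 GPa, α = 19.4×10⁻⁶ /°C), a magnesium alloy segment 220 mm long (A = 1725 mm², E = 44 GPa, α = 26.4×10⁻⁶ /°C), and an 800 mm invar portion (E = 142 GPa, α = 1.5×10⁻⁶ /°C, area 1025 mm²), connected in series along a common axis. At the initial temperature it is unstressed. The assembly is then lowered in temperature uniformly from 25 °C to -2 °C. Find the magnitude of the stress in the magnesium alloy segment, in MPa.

If the supports were absent, the total length change would be Σ αᵢΔT Lᵢ = 19.4×10⁻⁶×27×160 + 26.4×10⁻⁶×27×220 + 1.5×10⁻⁶×27×800 = 0.273 mm.
Since the ends are fixed, an axial force P builds up, equal in every segment, with P · Σ Lᵢ/(AᵢEᵢ) = δ_free.
Σ Lᵢ/(AᵢEᵢ) = 160/(675×98×10³) + 220/(1725×44×10³) + 800/(1025×142×10³) = 1.081×10⁻⁵ mm/N.
P = 0.273 / 1.081×10⁻⁵ = 25250 N = 25.25 kN, tensile.
σ_{magnesium alloy} = P / A = 25250 / 1725 = 14.64 MPa.

σ ≈ 14.6 MPa (tensile)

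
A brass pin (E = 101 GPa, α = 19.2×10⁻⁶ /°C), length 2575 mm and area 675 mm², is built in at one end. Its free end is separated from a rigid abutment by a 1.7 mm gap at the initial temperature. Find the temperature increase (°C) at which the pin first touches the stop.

ΔT ≈ 34.4 °C

The gap closes when αΔT L = 1.7 mm, since the pin is still unstressed at that instant.
So ΔT = g/(αL) = 1.7/(19.2×10⁻⁶ × 2575) = 34.39 °C.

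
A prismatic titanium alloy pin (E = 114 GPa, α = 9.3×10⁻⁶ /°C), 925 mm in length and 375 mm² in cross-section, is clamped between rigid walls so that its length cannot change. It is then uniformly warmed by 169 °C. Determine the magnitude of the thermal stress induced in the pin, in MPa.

Because both ends are immovable the net strain is zero, and the suppressed thermal strain is αΔT = 9.3×10⁻⁶ × 169 = 1571.7×10⁻⁶.
Hence σ = E·αΔT = 114×10³ × 1571.7×10⁻⁶ = 179.2 MPa, compressive.

σ ≈ 179 MPa (compressive)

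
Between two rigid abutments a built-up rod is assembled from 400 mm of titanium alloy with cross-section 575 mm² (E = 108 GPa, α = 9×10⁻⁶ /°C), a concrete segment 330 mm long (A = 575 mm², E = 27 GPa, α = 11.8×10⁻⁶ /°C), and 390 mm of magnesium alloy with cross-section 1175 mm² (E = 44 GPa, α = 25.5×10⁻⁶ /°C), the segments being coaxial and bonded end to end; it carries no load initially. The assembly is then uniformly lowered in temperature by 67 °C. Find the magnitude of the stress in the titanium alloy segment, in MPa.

Free thermal contraction of the whole bar: Σ αᵢΔT Lᵢ = 9×10⁻⁶×67×400 + 11.8×10⁻⁶×67×330 + 25.5×10⁻⁶×67×390 = 1.168 mm.
The walls prevent any net length change, so an axial force P (same in every segment) develops. Compatibility: P · Σ Lᵢ/(AᵢEᵢ) = δ_free.
The series flexibility is Σ Lᵢ/(AᵢEᵢ) = 400/(575×108×10³) + 330/(575×27×10³) + 390/(1175×44×10³) = 3.524×10⁻⁵ mm/N.
So P = 1.168 / 3.524×10⁻⁵ = 33.16 kN, tensile.
σ_{titanium alloy} = P / A = 33160 / 575 = 57.66 MPa.

σ ≈ 57.7 MPa (tensile)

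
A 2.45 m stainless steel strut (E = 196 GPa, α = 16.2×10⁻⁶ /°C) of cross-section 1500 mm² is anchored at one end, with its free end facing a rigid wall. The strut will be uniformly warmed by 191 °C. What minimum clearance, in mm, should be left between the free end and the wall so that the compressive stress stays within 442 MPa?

With no wall the strut would lengthen by αΔT L = 16.2×10⁻⁶ × 191 × 2450 = 7.581 mm.
A stress of 442 MPa corresponds to the wall pushing the strut back by σL/E = 442×2450/(196×10³) = 5.525 mm.
The gap must absorb the remainder: g_min = 7.581 − 5.525 = 2.056 mm.

g ≈ 2.06 mm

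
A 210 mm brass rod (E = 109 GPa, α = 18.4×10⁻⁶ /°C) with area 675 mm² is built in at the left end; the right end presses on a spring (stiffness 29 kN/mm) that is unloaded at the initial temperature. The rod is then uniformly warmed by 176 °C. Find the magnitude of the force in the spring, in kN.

Free thermal expansion: δ_free = αΔT L = 18.4×10⁻⁶ × 176 × 210 = 0.6801 mm.
With a force P in the spring, the elastic change of the rod is PL/(AE) and that of the spring is P/k; compatibility requires their sum to equal δ_free.
So P = δ_free / [L/(AE) + 1/k] = 0.6801 / [ 210/(675×109×10³) + 1/(29×10³) ].
P = 0.6801 / 3.734×10⁻⁵ = 18210 N.

P ≈ 18.2 kN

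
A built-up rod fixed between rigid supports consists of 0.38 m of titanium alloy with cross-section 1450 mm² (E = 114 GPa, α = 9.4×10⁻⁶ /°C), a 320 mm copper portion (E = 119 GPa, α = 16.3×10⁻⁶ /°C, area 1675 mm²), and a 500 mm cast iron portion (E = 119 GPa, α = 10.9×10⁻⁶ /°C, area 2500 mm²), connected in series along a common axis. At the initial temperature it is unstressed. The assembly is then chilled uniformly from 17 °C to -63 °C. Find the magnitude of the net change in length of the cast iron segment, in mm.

|ΔL| ≈ 0.0932 mm

If the supports were absent, the total length change would be Σ αᵢΔT Lᵢ = 9.4×10⁻⁶×80×380 + 16.3×10⁻⁶×80×320 + 10.9×10⁻⁶×80×500 = 1.139 mm.
The rigid supports impose zero overall length change; the single axial force P common to all segments must satisfy P Σ Lᵢ/(AᵢEᵢ) = δ_free.
The series flexibility is Σ Lᵢ/(AᵢEᵢ) = 380/(1450×114×10³) + 320/(1675×119×10³) + 500/(2500×119×10³) = 5.585×10⁻⁶ mm/N.
Hence P = δ_free / Σ(L/AE) = 1.139/5.585×10⁻⁶ = 203.9 kN (tensile).
For the cast iron segment, free thermal change = 10.9×10⁻⁶×80×500 = 0.436 mm and elastic change from P = 203900×500/(2500×119×10³) = 0.3428 mm; these oppose, so the net change is 0.0932 mm (segment shortens).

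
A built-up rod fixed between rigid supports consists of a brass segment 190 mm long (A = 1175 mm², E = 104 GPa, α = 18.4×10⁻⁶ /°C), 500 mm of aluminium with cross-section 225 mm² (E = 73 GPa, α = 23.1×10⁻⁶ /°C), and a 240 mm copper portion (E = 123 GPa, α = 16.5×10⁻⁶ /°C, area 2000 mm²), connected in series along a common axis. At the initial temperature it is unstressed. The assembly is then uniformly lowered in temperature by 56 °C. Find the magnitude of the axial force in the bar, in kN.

P ≈ 32.3 kN (tensile)

If the supports were absent, the total length change would be Σ αᵢΔT Lᵢ = 18.4×10⁻⁶×56×190 + 23.1×10⁻⁶×56×500 + 16.5×10⁻⁶×56×240 = 1.064 mm.
Since the ends are fixed, an axial force P builds up, equal in every segment, with P · Σ Lᵢ/(AᵢEᵢ) = δ_free.
The series flexibility is Σ Lᵢ/(AᵢEᵢ) = 190/(1175×104×10³) + 500/(225×73×10³) + 240/(2000×123×10³) = 3.297×10⁻⁵ mm/N.
P = 1.064 / 3.297×10⁻⁵ = 32280 N = 32.28 kN, tensile.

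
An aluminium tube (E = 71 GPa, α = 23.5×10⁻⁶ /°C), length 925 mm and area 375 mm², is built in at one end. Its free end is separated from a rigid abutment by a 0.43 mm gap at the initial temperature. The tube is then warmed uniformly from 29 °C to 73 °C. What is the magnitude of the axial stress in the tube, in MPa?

Free thermal elongation = αΔT L = 23.5×10⁻⁶ × 44 × 925 = 0.9565 mm.
After closing the 0.43 mm clearance, 0.9565 − 0.43 = 0.5265 mm of expansion remains to be suppressed by the wall.
Compatibility: PL/(AE) = 0.5265 mm, so σ = P/A = E × (0.5265/925) = 40.41 MPa.

σ ≈ 40.4 MPa (compressive)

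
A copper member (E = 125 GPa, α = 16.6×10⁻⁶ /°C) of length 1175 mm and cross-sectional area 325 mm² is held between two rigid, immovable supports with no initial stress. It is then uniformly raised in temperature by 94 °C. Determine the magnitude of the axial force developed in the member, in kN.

P ≈ 63.4 kN (compressive)

With zero net strain, σ = E·αΔT = 125 GPa × 16.6×10⁻⁶ × 94 = 195.1 MPa.
P = AEαΔT = 325 × 125×10³ × 16.6×10⁻⁶ × 94 = 63.39 kN (compressive).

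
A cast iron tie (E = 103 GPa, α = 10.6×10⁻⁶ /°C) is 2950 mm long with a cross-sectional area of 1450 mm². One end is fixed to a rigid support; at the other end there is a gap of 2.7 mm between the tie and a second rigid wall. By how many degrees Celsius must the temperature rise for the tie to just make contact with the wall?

ΔT ≈ 86.3 °C

The gap closes when αΔT L = 2.7 mm, since the tie is still unstressed at that instant.
So ΔT = g/(αL) = 2.7/(10.6×10⁻⁶ × 2950) = 86.34 °C.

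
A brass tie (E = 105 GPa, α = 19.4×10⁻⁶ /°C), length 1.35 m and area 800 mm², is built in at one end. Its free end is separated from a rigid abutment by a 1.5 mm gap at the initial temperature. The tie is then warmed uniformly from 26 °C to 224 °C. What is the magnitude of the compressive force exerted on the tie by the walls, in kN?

Free thermal elongation = αΔT L = 19.4×10⁻⁶ × 198 × 1350 = 5.186 mm.
This exceeds the 1.5 mm gap, so the wall pushes back. The portion of expansion that must be recovered elastically is δ_free − gap = 5.186 − 1.5 = 3.686 mm.
So σ = E(δ_free − g)/L = 105×10³ × 3.686/1350 = 286.7 MPa.
P = σA = 286.7 × 800 = 229.3 kN.

P ≈ 229 kN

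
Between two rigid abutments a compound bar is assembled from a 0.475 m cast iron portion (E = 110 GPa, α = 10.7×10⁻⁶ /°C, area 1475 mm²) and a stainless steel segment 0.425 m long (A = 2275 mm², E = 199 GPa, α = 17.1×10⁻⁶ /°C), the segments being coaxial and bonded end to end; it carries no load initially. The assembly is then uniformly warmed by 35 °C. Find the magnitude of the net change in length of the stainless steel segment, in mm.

With the walls removed the bar would change length by δ_free = Σ αᵢΔT Lᵢ = 10.7×10⁻⁶×35×475 + 17.1×10⁻⁶×35×425 = 0.4323 mm.
Since the ends are fixed, an axial force P builds up, equal in every segment, with P · Σ Lᵢ/(AᵢEᵢ) = δ_free.
The series flexibility is Σ Lᵢ/(AᵢEᵢ) = 475/(1475×110×10³) + 425/(2275×199×10³) = 3.866×10⁻⁶ mm/N.
Hence P = δ_free / Σ(L/AE) = 0.4323/3.866×10⁻⁶ = 111.8 kN (compressive).
For the stainless steel segment, free thermal change = 17.1×10⁻⁶×35×425 = 0.2544 mm and elastic change from P = 111800×425/(2275×199×10³) = 0.105 mm; these oppose, so the net change is 0.149 mm (segment lengthens).

|ΔL| ≈ 0.149 mm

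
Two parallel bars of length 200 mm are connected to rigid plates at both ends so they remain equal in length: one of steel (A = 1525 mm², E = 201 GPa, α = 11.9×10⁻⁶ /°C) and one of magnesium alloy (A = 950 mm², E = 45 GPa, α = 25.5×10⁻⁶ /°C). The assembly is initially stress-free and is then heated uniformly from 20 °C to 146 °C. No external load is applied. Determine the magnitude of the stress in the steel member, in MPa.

σ ≈ 42.2 MPa (tensile)

Equilibrium of a rigid end plate with no external load gives equal and opposite internal forces ±P in the two members. Since α_{magnesium alloy} > α_{steel}, heating drives the magnesium alloy into compression and the steel into tension.
Setting the final lengths equal and cancelling L: (α₁ − α₂)ΔT = P/(A₁E₁) + P/(A₂E₂).
|α₁ − α₂|·ΔT = 13.6×10⁻⁶ × 126 = 0.001714.
1/(A₁E₁) + 1/(A₂E₂) = 1/(1525×201×10³) + 1/(950×45×10³) = 2.665×10⁻⁸ N⁻¹.
So P = 0.001714 / 2.665×10⁻⁸ = 64.29 kN.
σ_{steel} = P/A₁ = 64290/1525 = 42.16 MPa, tensile.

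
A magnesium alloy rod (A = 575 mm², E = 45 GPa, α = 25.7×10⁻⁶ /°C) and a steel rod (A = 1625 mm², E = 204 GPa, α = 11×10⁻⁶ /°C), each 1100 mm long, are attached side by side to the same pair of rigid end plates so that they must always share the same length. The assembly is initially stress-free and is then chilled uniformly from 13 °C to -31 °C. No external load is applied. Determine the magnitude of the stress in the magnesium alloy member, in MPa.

σ ≈ 27 MPa (tensile)

Equilibrium of a rigid end plate with no external load gives equal and opposite internal forces ±P in the two members. Since α_{magnesium alloy} > α_{steel}, cooling drives the magnesium alloy into tension and the steel into compression.
Setting the final lengths equal and cancelling L: (α₁ − α₂)ΔT = P/(A₁E₁) + P/(A₂E₂).
|α₁ − α₂|·ΔT = 14.7×10⁻⁶ × 44 = 0.0006468.
1/(A₁E₁) + 1/(A₂E₂) = 1/(575×45×10³) + 1/(1625×204×10³) = 4.166×10⁻⁸ N⁻¹.
So P = 0.0006468 / 4.166×10⁻⁸ = 15.52 kN.
σ_{magnesium alloy} = P/A₁ = 15520/575 = 27 MPa, tensile.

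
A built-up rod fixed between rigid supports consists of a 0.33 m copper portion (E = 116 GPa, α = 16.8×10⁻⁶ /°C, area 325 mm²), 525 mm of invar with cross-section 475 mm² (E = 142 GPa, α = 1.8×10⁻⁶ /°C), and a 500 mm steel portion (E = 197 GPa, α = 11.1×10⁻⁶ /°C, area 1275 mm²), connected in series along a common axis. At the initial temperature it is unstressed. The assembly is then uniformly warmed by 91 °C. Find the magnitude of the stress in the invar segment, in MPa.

σ ≈ 124 MPa (compressive)

If the supports were absent, the total length change would be Σ αᵢΔT Lᵢ = 16.8×10⁻⁶×91×330 + 1.8×10⁻⁶×91×525 + 11.1×10⁻⁶×91×500 = 1.096 mm.
The rigid supports impose zero overall length change; the single axial force P common to all segments must satisfy P Σ Lᵢ/(AᵢEᵢ) = δ_free.
Σ Lᵢ/(AᵢEᵢ) = 330/(325×116×10³) + 525/(475×142×10³) + 500/(1275×197×10³) = 1.853×10⁻⁵ mm/N.
Hence P = δ_free / Σ(L/AE) = 1.096/1.853×10⁻⁵ = 59.13 kN (compressive).
σ_{invar} = P / A = 59130 / 475 = 124.5 MPa.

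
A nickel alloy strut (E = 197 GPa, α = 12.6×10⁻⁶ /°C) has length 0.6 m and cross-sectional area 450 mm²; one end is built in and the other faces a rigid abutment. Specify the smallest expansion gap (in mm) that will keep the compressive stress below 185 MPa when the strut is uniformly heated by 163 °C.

g ≈ 0.669 mm

Free expansion if unrestrained: δ_free = αΔT L = 12.6×10⁻⁶ × 163 × 600 = 1.232 mm.
At the allowable stress the elastic shortening the wall may impose is σL/E = 185 × 600 / (197×10³) = 0.5635 mm.
So the gap has to take up the difference, g_min = δ_free − σL/E = 1.232 − 0.5635 = 0.6688 mm.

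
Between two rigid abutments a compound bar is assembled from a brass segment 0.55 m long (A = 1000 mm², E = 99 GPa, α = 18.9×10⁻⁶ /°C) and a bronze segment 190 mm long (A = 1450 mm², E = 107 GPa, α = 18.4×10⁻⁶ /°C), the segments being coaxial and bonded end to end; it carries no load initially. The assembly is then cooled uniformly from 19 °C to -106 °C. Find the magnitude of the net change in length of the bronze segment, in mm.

Free thermal contraction of the whole bar: Σ αᵢΔT Lᵢ = 18.9×10⁻⁶×125×550 + 18.4×10⁻⁶×125×190 = 1.736 mm.
The rigid supports impose zero overall length change; the single axial force P common to all segments must satisfy P Σ Lᵢ/(AᵢEᵢ) = δ_free.
The series flexibility is Σ Lᵢ/(AᵢEᵢ) = 550/(1000×99×10³) + 190/(1450×107×10³) = 6.78×10⁻⁶ mm/N.
P = 1.736 / 6.78×10⁻⁶ = 256100 N = 256.1 kN, tensile.
For the bronze segment, free thermal change = 18.4×10⁻⁶×125×190 = 0.437 mm and elastic change from P = 256100×190/(1450×107×10³) = 0.3136 mm; these oppose, so the net change is 0.123 mm (segment shortens).

|ΔL| ≈ 0.123 mm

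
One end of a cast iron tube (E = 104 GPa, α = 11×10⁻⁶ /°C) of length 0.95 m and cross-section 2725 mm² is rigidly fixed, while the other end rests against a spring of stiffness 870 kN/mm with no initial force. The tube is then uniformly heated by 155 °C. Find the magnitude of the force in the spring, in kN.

The unrestrained thermal change is αΔT L = 11×10⁻⁶ × 155 × 950 = 1.62 mm.
With a force P in the spring, the elastic change of the tube is PL/(AE) and that of the spring is P/k; compatibility requires their sum to equal δ_free.
P [ L/(AE) + 1/k ] = δ_free → P [ 950/(2725×104×10³) + 1/(870×10³) ] = 1.62.
P = 1.62 / 4.502×10⁻⁶ = 359800 N.

P ≈ 360 kN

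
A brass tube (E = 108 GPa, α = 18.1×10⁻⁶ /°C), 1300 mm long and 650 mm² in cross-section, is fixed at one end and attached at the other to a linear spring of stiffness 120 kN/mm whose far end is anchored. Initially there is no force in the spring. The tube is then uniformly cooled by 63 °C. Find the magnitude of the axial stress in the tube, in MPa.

σ ≈ 84.9 MPa (tensile)

Free thermal contraction: δ_free = αΔT L = 18.1×10⁻⁶ × 63 × 1300 = 1.482 mm.
Let P be the tensile force in the spring. The tube extends elastically by PL/(AE) and the spring stretches by P/k; together these equal δ_free.
So P = δ_free / [L/(AE) + 1/k] = 1.482 / [ 1300/(650×108×10³) + 1/(120×10³) ].
P = 1.482 / 2.685×10⁻⁵ = 55210 N.
σ = P/A = 55210/650 = 84.93 MPa.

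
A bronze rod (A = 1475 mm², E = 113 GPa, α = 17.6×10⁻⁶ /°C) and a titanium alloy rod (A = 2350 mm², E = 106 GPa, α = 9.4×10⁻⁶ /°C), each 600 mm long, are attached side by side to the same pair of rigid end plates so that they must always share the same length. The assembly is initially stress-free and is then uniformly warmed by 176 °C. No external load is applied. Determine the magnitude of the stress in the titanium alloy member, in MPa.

Both members must finish at the same length. With the larger α, the bronze tends to over-expand; the plates restrain it, putting the bronze in compression and the titanium alloy in tension. With no external load the two internal forces are equal and opposite, magnitude P.
Equating the net (thermal + elastic) strains gives |α₁ − α₂|·ΔT = P·[1/(A₁E₁) + 1/(A₂E₂)].
|α₁ − α₂|·ΔT = 8.2×10⁻⁶ × 176 = 0.001443.
1/(A₁E₁) + 1/(A₂E₂) = 1/(1475×113×10³) + 1/(2350×106×10³) = 1.001×10⁻⁸ N⁻¹.
So P = 0.001443 / 1.001×10⁻⁸ = 144.1 kN.
σ_{titanium alloy} = P/A₂ = 144100/2350 = 61.33 MPa, tensile.

σ ≈ 61.3 MPa (tensile)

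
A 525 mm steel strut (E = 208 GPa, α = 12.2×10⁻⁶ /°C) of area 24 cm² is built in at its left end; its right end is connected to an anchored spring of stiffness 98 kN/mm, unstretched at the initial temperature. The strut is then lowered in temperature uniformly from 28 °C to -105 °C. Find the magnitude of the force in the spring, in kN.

The unrestrained thermal change is αΔT L = 12.2×10⁻⁶ × 133 × 525 = 0.8519 mm.
Let P be the tensile force in the spring. The strut extends elastically by PL/(AE) and the spring stretches by P/k; together these equal δ_free.
P [ L/(AE) + 1/k ] = δ_free → P [ 525/(2400×208×10³) + 1/(98×10³) ] = 0.8519.
P = 0.8519 / 1.126×10⁻⁵ = 75680 N.

P ≈ 75.7 kN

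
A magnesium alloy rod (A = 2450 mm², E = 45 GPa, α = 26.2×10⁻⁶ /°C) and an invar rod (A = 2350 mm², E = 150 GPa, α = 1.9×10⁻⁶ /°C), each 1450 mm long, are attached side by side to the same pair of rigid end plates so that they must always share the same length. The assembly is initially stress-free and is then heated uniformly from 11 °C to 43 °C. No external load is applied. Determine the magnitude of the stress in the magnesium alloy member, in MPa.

Equilibrium of a rigid end plate with no external load gives equal and opposite internal forces ±P in the two members. Since α_{magnesium alloy} > α_{invar}, heating drives the magnesium alloy into compression and the invar into tension.
Compatibility of the two members (thermal + elastic change equal): (α₁ − α₂)ΔT = P·[1/(A₁E₁) + 1/(A₂E₂)].
|α₁ − α₂|·ΔT = 24.3×10⁻⁶ × 32 = 0.0007776.
1/(A₁E₁) + 1/(A₂E₂) = 1/(2450×45×10³) + 1/(2350×150×10³) = 1.191×10⁻⁸ N⁻¹.
So P = 0.0007776 / 1.191×10⁻⁸ = 65.31 kN.
σ_{magnesium alloy} = P/A₁ = 65310/2450 = 26.66 MPa, compressive.

σ ≈ 26.7 MPa (compressive)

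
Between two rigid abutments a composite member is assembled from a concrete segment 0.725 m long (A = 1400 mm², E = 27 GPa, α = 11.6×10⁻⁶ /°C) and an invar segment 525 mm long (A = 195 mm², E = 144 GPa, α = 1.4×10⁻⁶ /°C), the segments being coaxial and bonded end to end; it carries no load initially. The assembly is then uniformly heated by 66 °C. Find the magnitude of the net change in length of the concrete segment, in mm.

|ΔL| ≈ 0.249 mm

With the walls removed the bar would change length by δ_free = Σ αᵢΔT Lᵢ = 11.6×10⁻⁶×66×725 + 1.4×10⁻⁶×66×525 = 0.6036 mm.
The walls prevent any net length change, so an axial force P (same in every segment) develops. Compatibility: P · Σ Lᵢ/(AᵢEᵢ) = δ_free.
Σ Lᵢ/(AᵢEᵢ) = 725/(1400×27×10³) + 525/(195×144×10³) = 3.788×10⁻⁵ mm/N.
Hence P = δ_free / Σ(L/AE) = 0.6036/3.788×10⁻⁵ = 15.94 kN (compressive).
For the concrete segment, free thermal change = 11.6×10⁻⁶×66×725 = 0.5551 mm and elastic change from P = 15940×725/(1400×27×10³) = 0.3056 mm; these oppose, so the net change is 0.249 mm (segment lengthens).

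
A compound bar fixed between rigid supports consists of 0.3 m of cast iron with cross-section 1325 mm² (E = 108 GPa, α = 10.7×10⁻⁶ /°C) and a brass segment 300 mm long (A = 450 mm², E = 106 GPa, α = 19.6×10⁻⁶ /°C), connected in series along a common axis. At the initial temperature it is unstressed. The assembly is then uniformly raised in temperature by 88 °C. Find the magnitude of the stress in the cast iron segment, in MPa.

Free thermal expansion of the whole bar: Σ αᵢΔT Lᵢ = 10.7×10⁻⁶×88×300 + 19.6×10⁻⁶×88×300 = 0.7999 mm.
The rigid supports impose zero overall length change; the single axial force P common to all segments must satisfy P Σ Lᵢ/(AᵢEᵢ) = δ_free.
The series flexibility is Σ Lᵢ/(AᵢEᵢ) = 300/(1325×108×10³) + 300/(450×106×10³) = 8.386×10⁻⁶ mm/N.
P = 0.7999 / 8.386×10⁻⁶ = 95390 N = 95.39 kN, compressive.
σ_{cast iron} = P / A = 95390 / 1325 = 71.99 MPa.

σ ≈ 72 MPa (compressive)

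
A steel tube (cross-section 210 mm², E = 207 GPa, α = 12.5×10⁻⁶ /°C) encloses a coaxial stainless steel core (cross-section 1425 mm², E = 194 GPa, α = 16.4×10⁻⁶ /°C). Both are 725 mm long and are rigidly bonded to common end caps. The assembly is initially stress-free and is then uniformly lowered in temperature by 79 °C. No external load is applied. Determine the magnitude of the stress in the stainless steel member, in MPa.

σ ≈ 8.12 MPa (tensile)

The stainless steel has the larger α, so on cooling it would change length more than the steel if both were free. The rigid plates force a common final length, so the stainless steel is put into tension and the steel into compression, with equal and opposite forces P (no external load).
Compatibility of the two members (thermal + elastic change equal): (α₁ − α₂)ΔT = P·[1/(A₁E₁) + 1/(A₂E₂)].
|α₁ − α₂|·ΔT = 3.9×10⁻⁶ × 79 = 0.0003081.
1/(A₁E₁) + 1/(A₂E₂) = 1/(210×207×10³) + 1/(1425×194×10³) = 2.662×10⁻⁸ N⁻¹.
So P = 0.0003081 / 2.662×10⁻⁸ = 11.57 kN.
σ_{stainless steel} = P/A₂ = 11570/1425 = 8.122 MPa, tensile.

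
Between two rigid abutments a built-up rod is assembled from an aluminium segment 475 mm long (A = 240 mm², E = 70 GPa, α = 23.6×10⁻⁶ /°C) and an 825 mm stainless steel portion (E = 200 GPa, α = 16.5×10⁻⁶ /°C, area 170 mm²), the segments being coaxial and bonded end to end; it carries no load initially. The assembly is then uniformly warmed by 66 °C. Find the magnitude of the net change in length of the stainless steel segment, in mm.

|ΔL| ≈ 0.142 mm

If the supports were absent, the total length change would be Σ αᵢΔT Lᵢ = 23.6×10⁻⁶×66×475 + 16.5×10⁻⁶×66×825 = 1.638 mm.
The rigid supports impose zero overall length change; the single axial force P common to all segments must satisfy P Σ Lᵢ/(AᵢEᵢ) = δ_free.
The series flexibility is Σ Lᵢ/(AᵢEᵢ) = 475/(240×70×10³) + 825/(170×200×10³) = 5.254×10⁻⁵ mm/N.
Hence P = δ_free / Σ(L/AE) = 1.638/5.254×10⁻⁵ = 31.18 kN (compressive).
For the stainless steel segment, free thermal change = 16.5×10⁻⁶×66×825 = 0.8984 mm and elastic change from P = 31180×825/(170×200×10³) = 0.7566 mm; these oppose, so the net change is 0.142 mm (segment lengthens).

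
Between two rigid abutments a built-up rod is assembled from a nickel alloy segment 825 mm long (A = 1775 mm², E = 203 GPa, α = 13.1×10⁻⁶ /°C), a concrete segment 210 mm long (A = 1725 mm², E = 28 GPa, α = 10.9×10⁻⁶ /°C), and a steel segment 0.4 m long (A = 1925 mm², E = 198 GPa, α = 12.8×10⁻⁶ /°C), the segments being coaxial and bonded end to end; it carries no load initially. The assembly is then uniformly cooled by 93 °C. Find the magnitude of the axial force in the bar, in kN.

Free thermal contraction of the whole bar: Σ αᵢΔT Lᵢ = 13.1×10⁻⁶×93×825 + 10.9×10⁻⁶×93×210 + 12.8×10⁻⁶×93×400 = 1.694 mm.
The rigid supports impose zero overall length change; the single axial force P common to all segments must satisfy P Σ Lᵢ/(AᵢEᵢ) = δ_free.
Σ Lᵢ/(AᵢEᵢ) = 825/(1775×203×10³) + 210/(1725×28×10³) + 400/(1925×198×10³) = 7.687×10⁻⁶ mm/N.
P = 1.694 / 7.687×10⁻⁶ = 220400 N = 220.4 kN, tensile.

P ≈ 220 kN (tensile)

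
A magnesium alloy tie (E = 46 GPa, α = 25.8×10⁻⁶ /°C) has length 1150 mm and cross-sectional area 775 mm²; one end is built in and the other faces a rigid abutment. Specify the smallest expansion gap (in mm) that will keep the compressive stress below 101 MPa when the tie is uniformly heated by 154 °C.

g ≈ 2.04 mm

With no wall the tie would lengthen by αΔT L = 25.8×10⁻⁶ × 154 × 1150 = 4.569 mm.
A stress of 101 MPa corresponds to the wall pushing the tie back by σL/E = 101×1150/(46×10³) = 2.525 mm.
So the gap has to take up the difference, g_min = δ_free − σL/E = 4.569 − 2.525 = 2.044 mm.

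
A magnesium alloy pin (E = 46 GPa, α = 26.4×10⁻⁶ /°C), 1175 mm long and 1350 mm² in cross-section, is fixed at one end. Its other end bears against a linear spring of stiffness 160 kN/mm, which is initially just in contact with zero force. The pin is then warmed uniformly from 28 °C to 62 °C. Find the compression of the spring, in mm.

If the spring were absent the pin would lengthen by αΔT L = 26.4×10⁻⁶ × 34 × 1175 = 1.055 mm.
Let P be the compressive force at the spring. The pin shortens elastically by PL/(AE) and the spring compresses by P/k; together these equal δ_free.
So P = δ_free / [L/(AE) + 1/k] = 1.055 / [ 1175/(1350×46×10³) + 1/(160×10³) ].
P = 1.055 / 2.517×10⁻⁵ = 41900 N.
Spring compression = P/k = 41900/(160×10³) = 0.2619 mm.

δ ≈ 0.262 mm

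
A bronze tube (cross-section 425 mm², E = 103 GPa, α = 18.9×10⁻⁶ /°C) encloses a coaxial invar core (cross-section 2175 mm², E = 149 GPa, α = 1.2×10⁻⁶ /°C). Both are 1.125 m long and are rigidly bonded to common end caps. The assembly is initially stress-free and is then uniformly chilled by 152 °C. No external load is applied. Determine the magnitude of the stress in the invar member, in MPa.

σ ≈ 47.7 MPa (compressive)

The bronze has the larger α, so on cooling it would change length more than the invar if both were free. The rigid plates force a common final length, so the bronze is put into tension and the invar into compression, with equal and opposite forces P (no external load).
Equating the net (thermal + elastic) strains gives |α₁ − α₂|·ΔT = P·[1/(A₁E₁) + 1/(A₂E₂)].
|α₁ − α₂|·ΔT = 17.7×10⁻⁶ × 152 = 0.00269.
1/(A₁E₁) + 1/(A₂E₂) = 1/(425×103×10³) + 1/(2175×149×10³) = 2.593×10⁻⁸ N⁻¹.
P = 0.00269 / 2.593×10⁻⁸ = 103800 N = 103.8 kN.
σ_{invar} = P/A₂ = 103800/2175 = 47.7 MPa, compressive.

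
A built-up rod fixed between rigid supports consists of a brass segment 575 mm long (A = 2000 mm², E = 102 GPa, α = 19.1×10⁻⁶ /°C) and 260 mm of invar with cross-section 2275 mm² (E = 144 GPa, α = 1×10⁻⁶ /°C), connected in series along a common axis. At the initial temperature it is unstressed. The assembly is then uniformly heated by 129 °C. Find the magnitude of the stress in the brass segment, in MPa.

σ ≈ 201 MPa (compressive)

Free thermal expansion of the whole bar: Σ αᵢΔT Lᵢ = 19.1×10⁻⁶×129×575 + 1×10⁻⁶×129×260 = 1.45 mm.
Since the ends are fixed, an axial force P builds up, equal in every segment, with P · Σ Lᵢ/(AᵢEᵢ) = δ_free.
Σ Lᵢ/(AᵢEᵢ) = 575/(2000×102×10³) + 260/(2275×144×10³) = 3.612×10⁻⁶ mm/N.
Hence P = δ_free / Σ(L/AE) = 1.45/3.612×10⁻⁶ = 401.5 kN (compressive).
σ_{brass} = P / A = 401500 / 2000 = 200.7 MPa.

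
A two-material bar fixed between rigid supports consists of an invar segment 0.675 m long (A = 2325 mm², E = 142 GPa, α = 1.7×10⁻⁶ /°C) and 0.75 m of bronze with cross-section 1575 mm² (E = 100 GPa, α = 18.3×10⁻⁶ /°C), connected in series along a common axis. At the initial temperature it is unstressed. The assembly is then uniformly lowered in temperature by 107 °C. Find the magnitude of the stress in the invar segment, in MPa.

σ ≈ 101 MPa (tensile)

If the supports were absent, the total length change would be Σ αᵢΔT Lᵢ = 1.7×10⁻⁶×107×675 + 18.3×10⁻⁶×107×750 = 1.591 mm.
The walls prevent any net length change, so an axial force P (same in every segment) develops. Compatibility: P · Σ Lᵢ/(AᵢEᵢ) = δ_free.
The series flexibility is Σ Lᵢ/(AᵢEᵢ) = 675/(2325×142×10³) + 750/(1575×100×10³) = 6.806×10⁻⁶ mm/N.
So P = 1.591 / 6.806×10⁻⁶ = 233.8 kN, tensile.
σ_{invar} = P / A = 233800 / 2325 = 100.6 MPa.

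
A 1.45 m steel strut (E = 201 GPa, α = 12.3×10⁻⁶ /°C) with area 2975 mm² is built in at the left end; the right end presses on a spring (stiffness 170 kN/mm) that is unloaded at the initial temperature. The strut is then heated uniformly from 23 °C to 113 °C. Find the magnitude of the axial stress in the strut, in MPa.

The unrestrained thermal change is αΔT L = 12.3×10⁻⁶ × 90 × 1450 = 1.605 mm.
Let P be the compressive force at the spring. The strut shortens elastically by PL/(AE) and the spring compresses by P/k; together these equal δ_free.
So P = δ_free / [L/(AE) + 1/k] = 1.605 / [ 1450/(2975×201×10³) + 1/(170×10³) ].
P = 1.605 / 8.307×10⁻⁶ = 193200 N.
σ = P/A = 193200/2975 = 64.95 MPa.

σ ≈ 64.9 MPa (compressive)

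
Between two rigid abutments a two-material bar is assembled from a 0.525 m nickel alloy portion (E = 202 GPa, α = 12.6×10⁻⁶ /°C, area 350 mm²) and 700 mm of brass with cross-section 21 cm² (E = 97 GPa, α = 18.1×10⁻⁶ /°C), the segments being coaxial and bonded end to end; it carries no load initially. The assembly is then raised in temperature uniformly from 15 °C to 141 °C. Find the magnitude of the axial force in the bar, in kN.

With the walls removed the bar would change length by δ_free = Σ αᵢΔT Lᵢ = 12.6×10⁻⁶×126×525 + 18.1×10⁻⁶×126×700 = 2.43 mm.
The rigid supports impose zero overall length change; the single axial force P common to all segments must satisfy P Σ Lᵢ/(AᵢEᵢ) = δ_free.
Σ Lᵢ/(AᵢEᵢ) = 525/(350×202×10³) + 700/(2100×97×10³) = 1.086×10⁻⁵ mm/N.
Hence P = δ_free / Σ(L/AE) = 2.43/1.086×10⁻⁵ = 223.7 kN (compressive).

P ≈ 224 kN (compressive)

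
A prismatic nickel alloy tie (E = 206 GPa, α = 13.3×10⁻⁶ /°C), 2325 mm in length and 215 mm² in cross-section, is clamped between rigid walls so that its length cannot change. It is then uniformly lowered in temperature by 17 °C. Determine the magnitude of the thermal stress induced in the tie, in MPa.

With length fixed, the mechanical strain must cancel the thermal strain αΔT = 13.3×10⁻⁶ × 17 = 226.1×10⁻⁶.
The stress required to suppress this strain is σ = Eε = 206×10³ × 226.1×10⁻⁶ = 46.58 MPa, tensile since the tie is trying to contract.

σ ≈ 46.6 MPa (tensile)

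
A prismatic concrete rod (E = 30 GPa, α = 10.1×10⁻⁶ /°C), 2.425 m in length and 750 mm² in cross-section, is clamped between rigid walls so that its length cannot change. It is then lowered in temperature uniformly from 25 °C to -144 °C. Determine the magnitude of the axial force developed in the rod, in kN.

The ends cannot move, so σ = EαΔT = 30×10³ × 10.1×10⁻⁶ × 169 = 51.21 MPa.
Then P = σA = 51.21 × 750 mm² = 38.41 kN, tensile.

P ≈ 38.4 kN (tensile)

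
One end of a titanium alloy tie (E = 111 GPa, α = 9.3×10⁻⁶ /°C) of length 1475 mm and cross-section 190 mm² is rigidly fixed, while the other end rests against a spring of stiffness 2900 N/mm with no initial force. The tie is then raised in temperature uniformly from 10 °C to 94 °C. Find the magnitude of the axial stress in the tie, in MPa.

Free thermal expansion: δ_free = αΔT L = 9.3×10⁻⁶ × 84 × 1475 = 1.152 mm.
Let P be the compressive force at the spring. The tie shortens elastically by PL/(AE) and the spring compresses by P/k; together these equal δ_free.
So P = δ_free / [L/(AE) + 1/k] = 1.152 / [ 1475/(190×111×10³) + 1/(2900) ].
P = 1.152 / 0.0004148 = 2778 N.
σ = P/A = 2778/190 = 14.62 MPa.

σ ≈ 14.6 MPa (compressive)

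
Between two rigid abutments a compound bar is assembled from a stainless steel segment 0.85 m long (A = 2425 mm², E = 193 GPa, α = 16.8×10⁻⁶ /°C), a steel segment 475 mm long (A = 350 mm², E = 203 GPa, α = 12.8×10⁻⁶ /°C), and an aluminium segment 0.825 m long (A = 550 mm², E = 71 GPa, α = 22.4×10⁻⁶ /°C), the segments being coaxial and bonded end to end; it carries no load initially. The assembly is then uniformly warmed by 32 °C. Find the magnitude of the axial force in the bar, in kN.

P ≈ 41.9 kN (compressive)

Free thermal expansion of the whole bar: Σ αᵢΔT Lᵢ = 16.8×10⁻⁶×32×850 + 12.8×10⁻⁶×32×475 + 22.4×10⁻⁶×32×825 = 1.243 mm.
The rigid supports impose zero overall length change; the single axial force P common to all segments must satisfy P Σ Lᵢ/(AᵢEᵢ) = δ_free.
The series flexibility is Σ Lᵢ/(AᵢEᵢ) = 850/(2425×193×10³) + 475/(350×203×10³) + 825/(550×71×10³) = 2.963×10⁻⁵ mm/N.
So P = 1.243 / 2.963×10⁻⁵ = 41.95 kN, compressive.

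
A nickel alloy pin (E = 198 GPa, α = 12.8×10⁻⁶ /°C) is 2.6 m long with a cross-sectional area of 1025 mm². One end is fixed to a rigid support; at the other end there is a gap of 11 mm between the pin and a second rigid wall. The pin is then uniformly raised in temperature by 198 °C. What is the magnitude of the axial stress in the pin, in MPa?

σ ≈ 0 MPa

Free thermal elongation = αΔT L = 12.8×10⁻⁶ × 198 × 2600 = 6.589 mm.
Since δ_free = 6.59 mm is less than the 11 mm gap, the pin never touches the wall. No axial force develops.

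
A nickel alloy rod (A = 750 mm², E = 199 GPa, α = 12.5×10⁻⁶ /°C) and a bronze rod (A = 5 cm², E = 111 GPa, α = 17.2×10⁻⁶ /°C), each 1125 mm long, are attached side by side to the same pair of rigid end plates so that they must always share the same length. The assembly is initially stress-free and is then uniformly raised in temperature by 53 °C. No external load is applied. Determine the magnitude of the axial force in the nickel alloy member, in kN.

P ≈ 10.1 kN (tensile in the nickel alloy)

Equilibrium of a rigid end plate with no external load gives equal and opposite internal forces ±P in the two members. Since α_{bronze} > α_{nickel alloy}, heating drives the bronze into compression and the nickel alloy into tension.
Compatibility of the two members (thermal + elastic change equal): (α₁ − α₂)ΔT = P·[1/(A₁E₁) + 1/(A₂E₂)].
|α₁ − α₂|·ΔT = 4.7×10⁻⁶ × 53 = 0.0002491.
1/(A₁E₁) + 1/(A₂E₂) = 1/(750×199×10³) + 1/(500×111×10³) = 2.472×10⁻⁸ N⁻¹.
So P = 0.0002491 / 2.472×10⁻⁸ = 10.08 kN.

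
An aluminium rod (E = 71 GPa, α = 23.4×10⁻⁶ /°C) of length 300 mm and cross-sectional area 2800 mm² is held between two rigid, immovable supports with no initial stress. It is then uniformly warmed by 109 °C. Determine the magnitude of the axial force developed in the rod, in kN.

P ≈ 507 kN (compressive)

Full restraint means ε = 0, so the stress is σ = EαΔT = 71×10³ × 23.4×10⁻⁶ × 109 = 181.1 MPa.
P = AEαΔT = 2800 × 71×10³ × 23.4×10⁻⁶ × 109 = 507.1 kN (compressive).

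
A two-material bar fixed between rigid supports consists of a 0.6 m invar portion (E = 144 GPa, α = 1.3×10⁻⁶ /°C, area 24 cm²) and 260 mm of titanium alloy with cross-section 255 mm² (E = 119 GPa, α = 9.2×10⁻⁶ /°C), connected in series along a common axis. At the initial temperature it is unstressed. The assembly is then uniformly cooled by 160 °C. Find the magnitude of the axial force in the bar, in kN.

P ≈ 49.3 kN (tensile)

Free thermal contraction of the whole bar: Σ αᵢΔT Lᵢ = 1.3×10⁻⁶×160×600 + 9.2×10⁻⁶×160×260 = 0.5075 mm.
The walls prevent any net length change, so an axial force P (same in every segment) develops. Compatibility: P · Σ Lᵢ/(AᵢEᵢ) = δ_free.
The series flexibility is Σ Lᵢ/(AᵢEᵢ) = 600/(2400×144×10³) + 260/(255×119×10³) = 1.03×10⁻⁵ mm/N.
Hence P = δ_free / Σ(L/AE) = 0.5075/1.03×10⁻⁵ = 49.25 kN (tensile).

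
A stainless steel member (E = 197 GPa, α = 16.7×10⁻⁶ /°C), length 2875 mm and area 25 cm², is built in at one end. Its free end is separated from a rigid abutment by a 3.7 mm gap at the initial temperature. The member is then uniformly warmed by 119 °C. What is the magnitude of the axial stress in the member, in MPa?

Free thermal elongation = αΔT L = 16.7×10⁻⁶ × 119 × 2875 = 5.713 mm.
This exceeds the 3.7 mm gap, so the wall pushes back. The portion of expansion that must be recovered elastically is δ_free − gap = 5.713 − 3.7 = 2.013 mm.
Compatibility: PL/(AE) = 2.013 mm, so σ = P/A = E × (2.013/2875) = 138 MPa.

σ ≈ 138 MPa (compressive)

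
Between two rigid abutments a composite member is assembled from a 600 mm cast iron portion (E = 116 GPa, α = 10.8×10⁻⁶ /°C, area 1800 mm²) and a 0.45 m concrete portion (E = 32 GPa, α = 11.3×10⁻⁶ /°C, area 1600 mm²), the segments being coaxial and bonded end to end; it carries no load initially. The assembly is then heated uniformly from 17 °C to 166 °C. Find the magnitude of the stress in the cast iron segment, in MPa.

If the supports were absent, the total length change would be Σ αᵢΔT Lᵢ = 10.8×10⁻⁶×149×600 + 11.3×10⁻⁶×149×450 = 1.723 mm.
Since the ends are fixed, an axial force P builds up, equal in every segment, with P · Σ Lᵢ/(AᵢEᵢ) = δ_free.
Σ Lᵢ/(AᵢEᵢ) = 600/(1800×116×10³) + 450/(1600×32×10³) = 1.166×10⁻⁵ mm/N.
P = 1.723 / 1.166×10⁻⁵ = 147800 N = 147.8 kN, compressive.
σ_{cast iron} = P / A = 147800 / 1800 = 82.08 MPa.

σ ≈ 82.1 MPa (compressive)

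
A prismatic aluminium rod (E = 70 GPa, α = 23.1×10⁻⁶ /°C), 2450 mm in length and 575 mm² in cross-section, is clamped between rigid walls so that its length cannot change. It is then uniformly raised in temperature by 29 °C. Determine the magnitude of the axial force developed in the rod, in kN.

With zero net strain, σ = E·αΔT = 70 GPa × 23.1×10⁻⁶ × 29 = 46.89 MPa.
Then P = σA = 46.89 × 575 mm² = 26.96 kN, compressive.

P ≈ 27 kN (compressive)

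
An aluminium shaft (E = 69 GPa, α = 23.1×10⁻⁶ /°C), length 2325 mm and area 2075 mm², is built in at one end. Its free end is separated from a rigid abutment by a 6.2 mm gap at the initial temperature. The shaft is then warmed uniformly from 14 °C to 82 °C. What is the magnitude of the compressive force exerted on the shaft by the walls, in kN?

Free thermal elongation = αΔT L = 23.1×10⁻⁶ × 68 × 2325 = 3.652 mm.
This is smaller than the 6.2 mm clearance, so the shaft expands freely without reaching the stop — the stress is zero.

P ≈ 0 kN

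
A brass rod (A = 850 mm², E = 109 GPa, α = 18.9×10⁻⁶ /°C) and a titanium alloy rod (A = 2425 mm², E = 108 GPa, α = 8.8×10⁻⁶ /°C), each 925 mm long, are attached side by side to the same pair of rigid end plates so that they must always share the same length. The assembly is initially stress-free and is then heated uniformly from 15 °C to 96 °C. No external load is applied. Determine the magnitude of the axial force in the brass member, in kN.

P ≈ 56 kN (compressive in the brass)

The brass has the larger α, so on heating it would change length more than the titanium alloy if both were free. The rigid plates force a common final length, so the brass is put into compression and the titanium alloy into tension, with equal and opposite forces P (no external load).
Setting the final lengths equal and cancelling L: (α₁ − α₂)ΔT = P/(A₁E₁) + P/(A₂E₂).
|α₁ − α₂|·ΔT = 10.1×10⁻⁶ × 81 = 0.0008181.
1/(A₁E₁) + 1/(A₂E₂) = 1/(850×109×10³) + 1/(2425×108×10³) = 1.461×10⁻⁸ N⁻¹.
So P = 0.0008181 / 1.461×10⁻⁸ = 55.99 kN.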